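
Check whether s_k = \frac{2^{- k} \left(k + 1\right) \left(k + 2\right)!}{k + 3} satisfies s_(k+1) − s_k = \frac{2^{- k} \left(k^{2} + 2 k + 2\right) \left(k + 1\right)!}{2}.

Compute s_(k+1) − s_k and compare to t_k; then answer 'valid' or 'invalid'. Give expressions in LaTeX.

s_(k+1) = (k + 2)*factorial(k + 3)/(2*2**k*(k + 4))
s_(k+1) − s_k = (k**3 + 6*k**2 + 11*k + 10)*factorial(k + 2)/(2*2**k*(k + 3)*(k + 4))
(s_(k+1) − s_k) − t_k = -(k**3 + 5*k**2 + 6*k + 4)*factorial(k + 1)/(2*2**k*(k + 3)*(k + 4))

Invalid: residual - \frac{2^{- k} \left(k^{3} + 5 k^{2} + 6 k + 4\right) \left(k + 1\right)!}{2 \left(k + 3\right) \left(k + 4\right)} ≠ 0.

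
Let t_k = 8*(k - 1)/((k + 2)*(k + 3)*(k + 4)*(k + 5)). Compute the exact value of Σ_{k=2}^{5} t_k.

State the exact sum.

Σ = 1/30

r(k) = k*(k + 2)/((k - 1)*(k + 6)) after simplifying.
So A=k + 2 and B=k + 6, with C=k - 1.
Key eq: (k + 2)·f(k+1) = (k + 5)·f(k) + (k - 1).
deg f ≤ 3 (via 1,1,1).
Match coefficients ⇒ f(k) = -k/2.
Then R = B(k−1)f/C = -k*(k + 5)/(2*(k - 1)), so s_k = R(k)·t_k = -4*k/((k + 2)*(k + 3)*(k + 4)).
Verify: 8*(k - 1)/(k**4 + 14*k**3 + 71*k**2 + 154*k + 120) matches t_k.
Evaluate s at k=6 and k=2: -1/30 and -1/15; difference 1/30.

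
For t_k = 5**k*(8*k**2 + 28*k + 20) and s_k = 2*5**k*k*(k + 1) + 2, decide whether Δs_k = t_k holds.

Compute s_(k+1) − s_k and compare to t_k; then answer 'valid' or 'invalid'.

Valid: the claim telescopes to t_k.

s_(k+1) = 2*5**(k + 1)*(k + 1)*(k + 2) + 2
s_(k+1) − s_k = 4*5**k*(k + 1)*(2*k + 5)
(s_(k+1) − s_k) − t_k = 0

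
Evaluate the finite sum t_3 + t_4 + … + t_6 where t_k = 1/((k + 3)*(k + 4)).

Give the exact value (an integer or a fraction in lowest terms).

Compute t_(k+1)/t_k: get (k + 3)/(k + 5).
Factor: A=k + 3; B=k + 5; C=1.
Set up (k + 3)·f(k+1) − (k + 4)·f(k) − (1) = 0.
From deg A=1, deg B=1, deg C=0: d=1.
Solve for f: f(k) = k/3 (degree 1 ≤ 1).
Certificate R = B(k−1)f/C = k*(k + 4)/3 gives s_k = k/(3*(k + 3)).
Δs = 1/(k**2 + 7*k + 12), as required.
Evaluate s at k=7 and k=3: 7/30 and 1/6; difference 1/15.

Σ = 1/15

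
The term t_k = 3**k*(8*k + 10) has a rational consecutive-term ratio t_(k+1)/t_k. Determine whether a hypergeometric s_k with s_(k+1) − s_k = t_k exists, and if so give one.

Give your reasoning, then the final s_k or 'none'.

Ratio r(k) = 3*(4*k + 9)/(4*k + 5).
A = 3, B = 1, C = k + 5/4.
Set up (3)·f(k+1) − (1)·f(k) − (k + 5/4) = 0.
From deg A=0, deg B=0, deg C=1: d=1.
A polynomial solution: f(k) = (4*k - 1)/8.
So s_k = (B(k−1)f/C)·t_k = ((4*k - 1)/(2*(4*k + 5)))·t_k = 3**k*(4*k - 1).
s_(k+1) − s_k = 3**k*(8*k + 10) = t_k.

s_k = 3**k*(4*k - 1)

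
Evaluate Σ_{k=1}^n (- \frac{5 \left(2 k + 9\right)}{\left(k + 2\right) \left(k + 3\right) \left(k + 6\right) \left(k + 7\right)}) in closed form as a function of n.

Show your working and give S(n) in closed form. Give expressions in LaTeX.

S(n) = \frac{5 n \left(- n - 10\right)}{21 \left(n^{2} + 10 n + 21\right)}

Ratio r(k) = (k + 2)*(k + 6)*(2*k + 11)/((k + 4)*(k + 8)*(2*k + 9)).
Take A(k)=k + 2, B(k)=k + 8, C(k)=k**3 + 27*k**2/2 + 121*k/2 + 90.
Solve (k + 2)·f(k+1) − (k + 7)·f(k) = k**3 + 27*k**2/2 + 121*k/2 + 90.
deg f ≤ 5 (via 1,1,3).
Solving with deg f ≤ 5: f(k) = k*(k + 3)*(k + 4)*(k + 5)*(k + 8)/24.
R(k) = B(k−1)·f(k)/C(k) = k*(k + 3)*(k + 7)*(k + 8)/(12*(2*k + 9)); s_k = R·t_k = 5*k*(-k - 8)/(12*(k**2 + 8*k + 12)).
s_(k+1) − s_k = 5*(-2*k - 9)/(k**4 + 18*k**3 + 113*k**2 + 288*k + 252) = t_k.
Evaluate: s_(n+1) = 5*(-n**2 - 10*n - 9)/(12*(n**2 + 10*n + 21)); subtract s_(1) = -5/28 ⇒ S(n) = 5*n*(-n - 10)/(21*(n**2 + 10*n + 21)).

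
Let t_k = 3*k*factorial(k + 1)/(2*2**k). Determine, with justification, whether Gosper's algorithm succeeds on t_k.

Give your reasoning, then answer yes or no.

Yes. s_k = 3*factorial(k + 1)/2**k.

Step 1: r(k) = (k + 1)*(k + 2)/(2*k).
So A=k/2 + 1 and B=1, with C=k.
Need (k/2 + 1)·f(k+1) − (1)·f(k) = k.
From deg A=1, deg B=0, deg C=1: d=0.
Coefficient equations give f(k) = 2.
Certificate R = B(k−1)f/C = 2/k gives s_k = 3*factorial(k + 1)/2**k.
s_(k+1) − s_k = 3*k*factorial(k + 1)/(2*2**k) = t_k.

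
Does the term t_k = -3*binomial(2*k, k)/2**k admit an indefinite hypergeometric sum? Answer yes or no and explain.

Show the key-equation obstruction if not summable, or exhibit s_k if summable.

No; the degree bound rules out any f.

Ratio r(k) = (2*k + 1)/(k + 1).
Gosper form: A/B · C(k+1)/C(k) with A=2*k + 1, B=k + 1, C=1.
Need (2*k + 1)·f(k+1) − (k)·f(k) = 1.
Bound: deg f ≤ -1.
d = -1 < 0 ⇒ no nonzero polynomial f; not summable.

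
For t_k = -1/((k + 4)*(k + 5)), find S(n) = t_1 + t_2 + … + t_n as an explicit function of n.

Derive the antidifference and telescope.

S(n) = -n/(5*n + 25)

Compute t_(k+1)/t_k: get (k + 4)/(k + 6).
Factor: A=k + 4; B=k + 6; C=1.
f must satisfy (k + 4)·f(k+1) − (k + 5)·f(k) = 1.
d = 1 from the (1,1,0) case.
Solving with deg f ≤ 1: f(k) = k/4.
R(k) = B(k−1)·f(k)/C(k) = k*(k + 5)/4; s_k = R·t_k = -k/(4*k + 16).
s_(k+1) − s_k = -1/(k**2 + 9*k + 20) = t_k.
Σ_(k=1)^n t_k = s_(n+1) − s_(1) = ((-n - 1)/(4*(n + 5))) − (-1/20), i.e. -n/(5*n + 25).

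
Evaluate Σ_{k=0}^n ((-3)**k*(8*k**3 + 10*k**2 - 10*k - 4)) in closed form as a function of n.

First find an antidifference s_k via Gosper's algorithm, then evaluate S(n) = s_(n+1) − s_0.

S(n) = 6*(-3)**n*n**3 + 12*(-3)**n*n**2 - 6*(-3)**n*n - 6*(-3)**n + 2

r(k) = 3*(-4*k**3 - 17*k**2 - 17*k - 2)/(4*k**3 + 5*k**2 - 5*k - 2) after simplifying.
Gosper form: A/B · C(k+1)/C(k) with A=-3, B=1, C=k**3 + 5*k**2/4 - 5*k/4 - 1/2.
Set up (-3)·f(k+1) − (1)·f(k) − (k**3 + 5*k**2/4 - 5*k/4 - 1/2) = 0.
Degrees (0,0,3) ⇒ d ≤ 3.
Solve for f: f(k) = -(k**3 - k**2 - 2*k + 1)/4 (degree 3 ≤ 3).
R(k) = B(k−1)·f(k)/C(k) = -(k**3 - k**2 - 2*k + 1)/(4*k**3 + 5*k**2 - 5*k - 2); s_k = R·t_k = 2*(-3)**k*(-k**3 + k**2 + 2*k - 1).
Δs = (-3)**k*(8*k**3 + 10*k**2 - 10*k - 4), as required.
Evaluate: s_(n+1) = 6*(-3)**n*(n**3 + 2*n**2 - n - 1); subtract s_(0) = -2 ⇒ S(n) = 6*(-3)**n*n**3 + 12*(-3)**n*n**2 - 6*(-3)**n*n - 6*(-3)**n + 2.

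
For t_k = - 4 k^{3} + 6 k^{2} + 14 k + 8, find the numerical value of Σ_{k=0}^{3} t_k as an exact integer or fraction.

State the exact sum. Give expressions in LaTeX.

Σ = 56

t_(k+1)/t_k = (2*k**3 + 3*k**2 - 7*k - 12)/(2*k**3 - 3*k**2 - 7*k - 4).
A = 1, B = 1, C = k**3 - 3*k**2/2 - 7*k/2 - 2.
f must satisfy (1)·f(k+1) − (1)·f(k) = k**3 - 3*k**2/2 - 7*k/2 - 2.
deg f ≤ 4 (via 0,0,3).
Solving with deg f ≤ 4: f(k) = k*(k**3 - 4*k**2 - 3*k - 2)/4.
R(k) = B(k−1)·f(k)/C(k) = k*(k**3 - 4*k**2 - 3*k - 2)/(2*(2*k**3 - 3*k**2 - 7*k - 4)); s_k = R·t_k = k*(-k**3 + 4*k**2 + 3*k + 2).
Check: Δs_k = -4*k**3 + 6*k**2 + 14*k + 8. ✓
Telescoping: Σ = s_(4) − s_(0) = 56 − (0) = 56.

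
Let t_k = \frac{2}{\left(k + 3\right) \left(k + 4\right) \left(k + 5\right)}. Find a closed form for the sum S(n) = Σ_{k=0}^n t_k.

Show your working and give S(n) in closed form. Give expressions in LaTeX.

S(n) = \frac{n^{2} + 9 n + 8}{12 \left(n^{2} + 9 n + 20\right)}

r(k) = (k + 3)/(k + 6) after simplifying.
Factor: A=k + 3; B=k + 6; C=1.
Need (k + 3)·f(k+1) − (k + 5)·f(k) = 1.
From deg A=1, deg B=1, deg C=0: d=2.
Coefficient equations give f(k) = k*(k + 7)/24.
So s_k = (B(k−1)f/C)·t_k = (k*(k + 5)*(k + 7)/24)·t_k = k*(k + 7)/(12*(k + 3)*(k + 4)).
Verify: 2/(k**3 + 12*k**2 + 47*k + 60) matches t_k.
s_(n+1) = (n**2 + 9*n + 8)/(12*(n**2 + 9*n + 20)) and s_(0) = 0, so S(n) = (n**2 + 9*n + 8)/(12*(n**2 + 9*n + 20)).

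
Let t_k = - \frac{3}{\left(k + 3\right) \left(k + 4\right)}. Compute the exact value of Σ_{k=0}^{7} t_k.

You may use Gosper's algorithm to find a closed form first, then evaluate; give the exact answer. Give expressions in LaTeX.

t_(k+1)/t_k = (k + 3)/(k + 5).
Normal form (A,B,C) = (k + 3, k + 5, 1).
Solve (k + 3)·f(k+1) − (k + 4)·f(k) = 1.
From deg A=1, deg B=1, deg C=0: d=1.
Solving with deg f ≤ 1: f(k) = k/3.
Certificate R = B(k−1)f/C = k*(k + 4)/3 gives s_k = -k/(k + 3).
Δs = -3/(k**2 + 7*k + 12), as required.
Sum = s_(8) − s_(0); s_(8) = -8/11, s_(0) = 0 ⇒ -8/11.

Σ = -8/11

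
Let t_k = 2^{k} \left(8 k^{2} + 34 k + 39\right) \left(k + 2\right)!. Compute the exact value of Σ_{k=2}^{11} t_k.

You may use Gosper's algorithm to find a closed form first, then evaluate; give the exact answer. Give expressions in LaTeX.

Σ = 18211196318514144

Ratio r(k) = 2*(8*k**3 + 74*k**2 + 231*k + 243)/(8*k**2 + 34*k + 39).
Gosper form: A/B · C(k+1)/C(k) with A=2*k + 6, B=1, C=k**2 + 17*k/4 + 39/8.
Need (2*k + 6)·f(k+1) − (1)·f(k) = k**2 + 17*k/4 + 39/8.
Degrees (1,0,2) ⇒ d ≤ 1.
A polynomial solution: f(k) = (4*k + 3)/8.
So s_k = (B(k−1)f/C)·t_k = ((4*k + 3)/(8*k**2 + 34*k + 39))·t_k = 2**k*(4*k + 3)*factorial(k + 2).
Verify: 2**k*(8*k**2 + 34*k + 39)*factorial(k + 2) matches t_k.
Σ_(k=2)^(11) t_k = s_(12) − s_(2) = 18211196318515200 − (1056) = 18211196318514144.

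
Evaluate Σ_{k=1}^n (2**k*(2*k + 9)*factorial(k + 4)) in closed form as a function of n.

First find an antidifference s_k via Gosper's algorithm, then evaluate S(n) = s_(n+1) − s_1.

Step 1: r(k) = 2*(k + 5)*(2*k + 11)/(2*k + 9).
So A=2*k + 10 and B=1, with C=k + 9/2.
Set up (2*k + 10)·f(k+1) − (1)·f(k) − (k + 9/2) = 0.
Degrees (1,0,1) ⇒ d ≤ 0.
Match coefficients ⇒ f(k) = 1/2.
Certificate R = B(k−1)f/C = 1/(2*k + 9) gives s_k = 2**k*factorial(k + 4).
Verify: 2**k*(2*k + 9)*factorial(k + 4) matches t_k.
Telescope: S(n) = s_(n+1) − s_(1) = 2**(n + 1)*factorial(n + 5) − (240) = 2*2**n*factorial(n + 5) - 240.

S(n) = 2*2**n*factorial(n + 5) - 240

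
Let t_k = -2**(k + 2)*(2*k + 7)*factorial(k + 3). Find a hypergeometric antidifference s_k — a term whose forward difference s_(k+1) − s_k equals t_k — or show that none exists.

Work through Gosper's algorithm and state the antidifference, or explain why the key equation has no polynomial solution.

The ratio is 2*(k + 4)*(2*k + 9)/(2*k + 7).
Gosper form: A/B · C(k+1)/C(k) with A=2*k + 8, B=1, C=k + 7/2.
f must satisfy (2*k + 8)·f(k+1) − (1)·f(k) = k + 7/2.
Degrees (1,0,1) ⇒ d ≤ 0.
Solve for f: f(k) = 1/2 (degree 0 ≤ 0).
Certificate R = B(k−1)f/C = 1/(2*k + 7) gives s_k = -2**(k + 2)*factorial(k + 3).
s_(k+1) − s_k = -2**(k + 2)*(2*k + 7)*factorial(k + 3) = t_k.

s_k = -2**(k + 2)*factorial(k + 3)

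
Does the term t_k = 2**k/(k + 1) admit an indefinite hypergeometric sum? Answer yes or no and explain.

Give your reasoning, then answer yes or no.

Step 1: r(k) = 2*(k + 1)/(k + 2).
Factor: A=2*k + 2; B=k + 2; C=1.
f must satisfy (2*k + 2)·f(k+1) − (k + 1)·f(k) = 1.
d = -1 from the (1,1,0) case.
Negative degree bound (-1): no f exists, t_k not Gosper-summable.

No — negative degree bound, so no certificate f.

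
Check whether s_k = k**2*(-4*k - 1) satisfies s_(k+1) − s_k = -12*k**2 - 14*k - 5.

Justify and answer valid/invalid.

s_(k+1) = (-4*k - 5)*(k + 1)**2
s_(k+1) − s_k = -12*k**2 - 14*k - 5
(s_(k+1) − s_k) − t_k = 0

valid; difference matches t_k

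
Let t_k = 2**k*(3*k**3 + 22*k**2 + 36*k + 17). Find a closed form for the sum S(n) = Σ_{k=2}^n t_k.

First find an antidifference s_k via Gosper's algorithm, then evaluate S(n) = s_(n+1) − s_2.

Compute t_(k+1)/t_k: get 2*(3*k**3 + 31*k**2 + 89*k + 78)/(3*k**3 + 22*k**2 + 36*k + 17).
Factor: A=2; B=1; C=k**3 + 22*k**2/3 + 12*k + 17/3.
Key eq: (2)·f(k+1) = (1)·f(k) + (k**3 + 22*k**2/3 + 12*k + 17/3).
Degrees (0,0,3) ⇒ d ≤ 3.
A polynomial solution: f(k) = (3*k**3 + 4*k**2 + 2*k - 1)/3.
Certificate R = B(k−1)f/C = (3*k**3 + 4*k**2 + 2*k - 1)/((k + 1)*(3*k**2 + 19*k + 17)) gives s_k = 2**k*(3*k**3 + 4*k**2 + 2*k - 1).
Check: Δs_k = 2**k*(3*k**3 + 22*k**2 + 36*k + 17). ✓
Telescope: S(n) = s_(n+1) − s_(2) = 2**(n + 1)*(3*n**3 + 13*n**2 + 19*n + 8) − (172) = 6*2**n*n**3 + 26*2**n*n**2 + 38*2**n*n + 16*2**n - 172.

S(n) = 6*2**n*n**3 + 26*2**n*n**2 + 38*2**n*n + 16*2**n - 172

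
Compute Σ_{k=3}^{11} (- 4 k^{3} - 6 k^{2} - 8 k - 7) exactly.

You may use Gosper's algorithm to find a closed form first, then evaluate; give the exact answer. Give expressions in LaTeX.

Σ = -20961

r(k) = (4*k**3 + 18*k**2 + 32*k + 25)/(4*k**3 + 6*k**2 + 8*k + 7) after simplifying.
So A=1 and B=1, with C=k**3 + 3*k**2/2 + 2*k + 7/4.
f must satisfy (1)·f(k+1) − (1)·f(k) = k**3 + 3*k**2/2 + 2*k + 7/4.
d = 4 from the (0,0,3) case.
A polynomial solution: f(k) = k*(k**3 + 2*k + 4)/4.
R(k) = B(k−1)·f(k)/C(k) = k*(k**3 + 2*k + 4)/(4*k**3 + 6*k**2 + 8*k + 7); s_k = R·t_k = k*(-k**3 - 2*k - 4).
s_(k+1) − s_k = -4*k**3 - 6*k**2 - 8*k - 7 = t_k.
Sum = s_(12) − s_(3); s_(12) = -21072, s_(3) = -111 ⇒ -20961.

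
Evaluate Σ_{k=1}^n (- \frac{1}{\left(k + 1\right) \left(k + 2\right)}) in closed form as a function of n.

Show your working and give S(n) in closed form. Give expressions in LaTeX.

S(n) = - \frac{n}{2 n + 4}

Ratio r(k) = (k + 1)/(k + 3).
Normal form (A,B,C) = (k + 1, k + 3, 1).
Need (k + 1)·f(k+1) − (k + 2)·f(k) = 1.
From deg A=1, deg B=1, deg C=0: d=1.
Match coefficients ⇒ f(k) = k.
R(k) = B(k−1)·f(k)/C(k) = k*(k + 2); s_k = R·t_k = -k/(k + 1).
Verify: -1/(k**2 + 3*k + 2) matches t_k.
Σ_(k=1)^n t_k = s_(n+1) − s_(1) = ((-n - 1)/(n + 2)) − (-1/2), i.e. -n/(2*n + 4).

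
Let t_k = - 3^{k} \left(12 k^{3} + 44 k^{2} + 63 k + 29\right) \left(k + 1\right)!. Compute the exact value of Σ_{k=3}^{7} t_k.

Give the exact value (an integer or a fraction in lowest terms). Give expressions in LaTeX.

Step 1: r(k) = 3*(12*k**4 + 104*k**3 + 347*k**2 + 522*k + 296)/(12*k**3 + 44*k**2 + 63*k + 29).
Take A(k)=3*k + 6, B(k)=1, C(k)=k**3 + 11*k**2/3 + 21*k/4 + 29/12.
Set up (3*k + 6)·f(k+1) − (1)·f(k) − (k**3 + 11*k**2/3 + 21*k/4 + 29/12) = 0.
deg f ≤ 2 (via 1,0,3).
Match coefficients ⇒ f(k) = (4*k**2 + 1)/12.
R(k) = B(k−1)·f(k)/C(k) = (4*k**2 + 1)/(12*k**3 + 44*k**2 + 63*k + 29); s_k = R·t_k = -3**k*(4*k**2 + 1)*factorial(k + 1).
s_(k+1) − s_k = -3**k*(12*k**3 + 44*k**2 + 63*k + 29)*factorial(k + 1) = t_k.
Evaluate s at k=8 and k=3: -611879909760 and -23976; difference -611879885784.

Σ = -611879885784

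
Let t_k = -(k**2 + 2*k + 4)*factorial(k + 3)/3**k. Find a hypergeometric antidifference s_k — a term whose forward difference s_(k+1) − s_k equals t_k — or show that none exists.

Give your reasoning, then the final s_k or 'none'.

Step 1: r(k) = (k + 4)*(2*k + (k + 1)**2 + 6)/(3*(k**2 + 2*k + 4)).
A = k/3 + 4/3, B = 1, C = k**2 + 2*k + 4.
Need (k/3 + 4/3)·f(k+1) − (1)·f(k) = k**2 + 2*k + 4.
Degrees (1,0,2) ⇒ d ≤ 1.
Solve for f: f(k) = 3*k (degree 1 ≤ 1).
Then R = B(k−1)f/C = 3*k/(k**2 + 2*k + 4), so s_k = R(k)·t_k = -3**(1 - k)*k*factorial(k + 3).
Verify: -(k**2 + 2*k + 4)*factorial(k + 3)/3**k matches t_k.

s_k = -3**(1 - k)*k*factorial(k + 3)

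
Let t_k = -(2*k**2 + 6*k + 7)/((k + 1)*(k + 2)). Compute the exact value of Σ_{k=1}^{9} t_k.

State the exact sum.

Σ = -423/22

Step 1: r(k) = (k + 1)*(6*k + 2*(k + 1)**2 + 13)/((k + 3)*(2*k**2 + 6*k + 7)).
A = k + 1, B = k + 3, C = k**2 + 3*k + 7/2.
Solve (k + 1)·f(k+1) − (k + 2)·f(k) = k**2 + 3*k + 7/2.
Bound: deg f ≤ 2.
Solve for f: f(k) = k*(2*k + 5)/2 (degree 2 ≤ 2).
Get s_k = R·t_k = k*(-2*k - 5)/(k + 1) with R(k) = B(k−1)f(k)/C(k) = k*(k + 2)*(2*k + 5)/(2*k**2 + 6*k + 7).
Δs = (-2*k**2 - 6*k - 7)/(k**2 + 3*k + 2), as required.
Σ_(k=1)^(9) t_k = s_(10) − s_(1) = -250/11 − (-7/2) = -423/22.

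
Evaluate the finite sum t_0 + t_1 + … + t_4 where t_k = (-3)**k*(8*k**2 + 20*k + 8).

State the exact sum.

r(k) = 3*(-2*k**2 - 9*k - 9)/(2*k**2 + 5*k + 2) after simplifying.
Factor: A=-3; B=1; C=k**2 + 5*k/2 + 1.
Key eq: (-3)·f(k+1) = (1)·f(k) + (k**2 + 5*k/2 + 1).
d = 2 from the (0,0,2) case.
Solve for f: f(k) = -(2*k**2 + 2*k - 1)/8 (degree 2 ≤ 2).
Get s_k = R·t_k = (-3)**k*(-2*k**2 - 2*k + 1) with R(k) = B(k−1)f(k)/C(k) = -(2*k**2 + 2*k - 1)/(4*(k + 2)*(2*k + 1)).
Δs = (-3)**k*(8*k**2 + 20*k + 8), as required.
Telescoping: Σ = s_(5) − s_(0) = 14337 − (1) = 14336.

Σ = 14336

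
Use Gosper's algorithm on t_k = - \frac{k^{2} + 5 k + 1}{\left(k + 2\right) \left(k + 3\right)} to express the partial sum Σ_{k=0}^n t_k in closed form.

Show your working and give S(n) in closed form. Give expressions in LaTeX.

S(n) = \frac{- 2 n^{2} - 3 n - 1}{2 \left(n + 3\right)}

Ratio r(k) = (k + 2)*(5*k + (k + 1)**2 + 6)/((k + 4)*(k**2 + 5*k + 1)).
Factor: A=k + 2; B=k + 4; C=k**2 + 5*k + 1.
Solve (k + 2)·f(k+1) − (k + 3)·f(k) = k**2 + 5*k + 1.
Degrees (1,1,2) ⇒ d ≤ 2.
Solve for f: f(k) = k*(2*k - 1)/2 (degree 2 ≤ 2).
Then R = B(k−1)f/C = k*(k + 3)*(2*k - 1)/(2*(k**2 + 5*k + 1)), so s_k = R(k)·t_k = k*(1 - 2*k)/(2*(k + 2)).
s_(k+1) − s_k = (-k**2 - 5*k - 1)/(k**2 + 5*k + 6) = t_k.
Σ_(k=0)^n t_k = s_(n+1) − s_(0) = ((-2*n**2 - 3*n - 1)/(2*(n + 3))) − (0), i.e. (-2*n**2 - 3*n - 1)/(2*(n + 3)).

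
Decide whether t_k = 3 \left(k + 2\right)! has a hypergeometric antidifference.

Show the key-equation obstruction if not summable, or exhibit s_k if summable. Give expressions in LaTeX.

No — negative degree bound, so no certificate f.

t_(k+1)/t_k = k + 3.
Gosper form: A/B · C(k+1)/C(k) with A=k + 3, B=1, C=1.
Set up (k + 3)·f(k+1) − (1)·f(k) − (1) = 0.
Bound: deg f ≤ -1.
deg f ≤ -1 is impossible — no certificate.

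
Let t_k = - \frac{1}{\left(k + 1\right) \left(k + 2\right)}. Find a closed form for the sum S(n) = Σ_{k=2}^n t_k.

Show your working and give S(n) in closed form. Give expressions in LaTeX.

S(n) = \frac{1 - n}{3 \left(n + 2\right)}

Compute t_(k+1)/t_k: get (k + 1)/(k + 3).
So A=k + 1 and B=k + 3, with C=1.
Set up (k + 1)·f(k+1) − (k + 2)·f(k) − (1) = 0.
d = 1 from the (1,1,0) case.
Match coefficients ⇒ f(k) = k.
R(k) = B(k−1)·f(k)/C(k) = k*(k + 2); s_k = R·t_k = -k/(k + 1).
Verify: -1/(k**2 + 3*k + 2) matches t_k.
Σ_(k=2)^n t_k = s_(n+1) − s_(2) = ((-n - 1)/(n + 2)) − (-2/3), i.e. (1 - n)/(3*(n + 2)).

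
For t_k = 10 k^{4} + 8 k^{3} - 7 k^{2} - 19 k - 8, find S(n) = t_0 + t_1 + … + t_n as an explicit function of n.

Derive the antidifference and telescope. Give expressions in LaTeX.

Compute t_(k+1)/t_k: get (10*k**4 + 48*k**3 + 77*k**2 + 31*k - 16)/(10*k**4 + 8*k**3 - 7*k**2 - 19*k - 8).
Factor: A=1; B=1; C=k**4 + 4*k**3/5 - 7*k**2/10 - 19*k/10 - 4/5.
Key eq: (1)·f(k+1) = (1)·f(k) + (k**4 + 4*k**3/5 - 7*k**2/10 - 19*k/10 - 4/5).
deg f ≤ 5 (via 0,0,4).
Solving with deg f ≤ 5: f(k) = k**2*(2*k**3 - 3*k**2 - 3*k - 4)/10.
Get s_k = R·t_k = k**2*(2*k**3 - 3*k**2 - 3*k - 4) with R(k) = B(k−1)f(k)/C(k) = k**2*(2*k**3 - 3*k**2 - 3*k - 4)/(10*k**4 + 8*k**3 - 7*k**2 - 19*k - 8).
Δs = 10*k**4 + 8*k**3 - 7*k**2 - 19*k - 8, as required.
s_(n+1) = 2*n**5 + 7*n**4 + 5*n**3 - 11*n**2 - 19*n - 8 and s_(0) = 0, so S(n) = 2*n**5 + 7*n**4 + 5*n**3 - 11*n**2 - 19*n - 8.

S(n) = 2 n^{5} + 7 n^{4} + 5 n^{3} - 11 n^{2} - 19 n - 8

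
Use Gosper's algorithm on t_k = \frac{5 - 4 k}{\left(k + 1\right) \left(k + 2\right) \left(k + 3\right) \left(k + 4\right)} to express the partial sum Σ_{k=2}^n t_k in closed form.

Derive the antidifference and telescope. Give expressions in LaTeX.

The ratio is (k + 1)*(4*k - 1)/((k + 5)*(4*k - 5)).
Gosper form: A/B · C(k+1)/C(k) with A=k + 1, B=k + 5, C=k - 5/4.
Need (k + 1)·f(k+1) − (k + 4)·f(k) = k - 5/4.
Bound: deg f ≤ 3.
Solve for f: f(k) = -k*(k**2 + 6*k + 23)/24 (degree 3 ≤ 3).
Certificate R = B(k−1)f/C = -k*(k + 4)*(k**2 + 6*k + 23)/(6*(4*k - 5)) gives s_k = k*(k**2 + 6*k + 23)/(6*(k + 1)*(k + 2)*(k + 3)).
Verify: (5 - 4*k)/(k**4 + 10*k**3 + 35*k**2 + 50*k + 24) matches t_k.
Σ_(k=2)^n t_k = s_(n+1) − s_(2) = ((n**3 + 9*n**2 + 38*n + 30)/(6*(n**3 + 9*n**2 + 26*n + 24))) − (13/60), i.e. (-n**3 - 9*n**2 + 14*n - 4)/(20*(n**3 + 9*n**2 + 26*n + 24)).

S(n) = \frac{- n^{3} - 9 n^{2} + 14 n - 4}{20 \left(n^{3} + 9 n^{2} + 26 n + 24\right)}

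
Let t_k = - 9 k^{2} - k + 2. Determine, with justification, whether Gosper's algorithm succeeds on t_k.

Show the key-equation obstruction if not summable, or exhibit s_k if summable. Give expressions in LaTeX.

Yes. s_k = k \left(- 3 k^{2} + 4 k + 1\right).

The ratio is (k + 9*(k + 1)**2 - 1)/(9*k**2 + k - 2).
Factor: A=1; B=1; C=k**2 + k/9 - 2/9.
Solve (1)·f(k+1) − (1)·f(k) = k**2 + k/9 - 2/9.
Bound: deg f ≤ 3.
A polynomial solution: f(k) = k*(3*k**2 - 4*k - 1)/9.
Then R = B(k−1)f/C = k*(3*k**2 - 4*k - 1)/(9*k**2 + k - 2), so s_k = R(k)·t_k = k*(-3*k**2 + 4*k + 1).
Δs = -9*k**2 - k + 2, as required.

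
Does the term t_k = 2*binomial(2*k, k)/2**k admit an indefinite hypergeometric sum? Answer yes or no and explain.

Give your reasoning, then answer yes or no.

Step 1: r(k) = (2*k + 1)/(k + 1).
Gosper form: A/B · C(k+1)/C(k) with A=2*k + 1, B=k + 1, C=1.
Solve (2*k + 1)·f(k+1) − (k)·f(k) = 1.
deg f ≤ -1 (via 1,1,0).
d = -1 < 0 ⇒ no nonzero polynomial f; not summable.

No — t_k has no hypergeometric antidifference.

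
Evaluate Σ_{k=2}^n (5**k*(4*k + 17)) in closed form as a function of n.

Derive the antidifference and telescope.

Ratio r(k) = 5*(4*k + 21)/(4*k + 17).
A = 5, B = 1, C = k + 17/4.
Set up (5)·f(k+1) − (1)·f(k) − (k + 17/4) = 0.
deg f ≤ 1 (via 0,0,1).
Solve for f: f(k) = (k + 3)/4 (degree 1 ≤ 1).
Get s_k = R·t_k = 5**k*(k + 3) with R(k) = B(k−1)f(k)/C(k) = (k + 3)/(4*k + 17).
Verify: 5**k*(4*k + 17) matches t_k.
Telescope: S(n) = s_(n+1) − s_(2) = 5**(n + 1)*(n + 4) − (125) = 5*5**n*n + 20*5**n - 125.

S(n) = 5*5**n*n + 20*5**n - 125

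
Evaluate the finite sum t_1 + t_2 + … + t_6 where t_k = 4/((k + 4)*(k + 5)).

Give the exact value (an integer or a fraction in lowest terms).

r(k) = (k + 4)/(k + 6) after simplifying.
Factor: A=k + 4; B=k + 6; C=1.
Need (k + 4)·f(k+1) − (k + 5)·f(k) = 1.
deg f ≤ 1 (via 1,1,0).
Coefficient equations give f(k) = k/4.
Then R = B(k−1)f/C = k*(k + 5)/4, so s_k = R(k)·t_k = k/(k + 4).
s_(k+1) − s_k = 4/(k**2 + 9*k + 20) = t_k.
Telescoping: Σ = s_(7) − s_(1) = 7/11 − (1/5) = 24/55.

Σ = 24/55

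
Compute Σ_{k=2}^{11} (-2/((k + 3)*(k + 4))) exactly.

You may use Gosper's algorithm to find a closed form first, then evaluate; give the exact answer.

Σ = -4/15

r(k) = (k + 3)/(k + 5) after simplifying.
Factor: A=k + 3; B=k + 5; C=1.
Solve (k + 3)·f(k+1) − (k + 4)·f(k) = 1.
Degrees (1,1,0) ⇒ d ≤ 1.
A polynomial solution: f(k) = k/3.
Get s_k = R·t_k = -2*k/(3*k + 9) with R(k) = B(k−1)f(k)/C(k) = k*(k + 4)/3.
s_(k+1) − s_k = -2/(k**2 + 7*k + 12) = t_k.
Telescoping: Σ = s_(12) − s_(2) = -8/15 − (-4/15) = -4/15.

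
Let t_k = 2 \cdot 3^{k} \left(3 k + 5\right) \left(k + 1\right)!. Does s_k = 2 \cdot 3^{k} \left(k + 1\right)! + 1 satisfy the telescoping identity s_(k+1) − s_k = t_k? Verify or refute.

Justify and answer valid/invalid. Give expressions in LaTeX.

s_(k+1) = 2*3**(k + 1)*factorial(k + 2) + 1
s_(k+1) − s_k = 2*3**k*(3*k + 5)*factorial(k + 1)
(s_(k+1) − s_k) − t_k = 0

valid; difference matches t_k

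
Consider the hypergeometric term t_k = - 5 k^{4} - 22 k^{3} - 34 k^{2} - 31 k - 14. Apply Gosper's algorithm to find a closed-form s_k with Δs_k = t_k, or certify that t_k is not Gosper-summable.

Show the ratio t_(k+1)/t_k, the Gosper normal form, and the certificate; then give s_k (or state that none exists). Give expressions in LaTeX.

Compute t_(k+1)/t_k: get (5*k**4 + 42*k**3 + 130*k**2 + 185*k + 106)/(5*k**4 + 22*k**3 + 34*k**2 + 31*k + 14).
Normal form (A,B,C) = (1, 1, k**4 + 22*k**3/5 + 34*k**2/5 + 31*k/5 + 14/5).
Set up (1)·f(k+1) − (1)·f(k) − (k**4 + 22*k**3/5 + 34*k**2/5 + 31*k/5 + 14/5) = 0.
d = 5 from the (0,0,4) case.
Match coefficients ⇒ f(k) = k*(k + 1)*(k**3 + 2*k**2 + 4)/5.
Then R = B(k−1)f/C = k*(k**3 + 2*k**2 + 4)/(5*k**3 + 17*k**2 + 17*k + 14), so s_k = R(k)·t_k = k*(-k**4 - 3*k**3 - 2*k**2 - 4*k - 4).
Verify: -5*k**4 - 22*k**3 - 34*k**2 - 31*k - 14 matches t_k.

s_k = k \left(- k^{4} - 3 k^{3} - 2 k^{2} - 4 k - 4\right)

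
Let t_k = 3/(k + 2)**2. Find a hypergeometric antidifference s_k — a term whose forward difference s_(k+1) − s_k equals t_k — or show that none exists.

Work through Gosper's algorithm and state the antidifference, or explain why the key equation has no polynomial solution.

not Gosper-summable; s_k does not exist

Step 1: r(k) = (k + 2)**2/(k + 3)**2.
A = k**2 + 4*k + 4, B = k**2 + 6*k + 9, C = 1.
Key eq: (k**2 + 4*k + 4)·f(k+1) = (k**2 + 4*k + 4)·f(k) + (1).
Degrees (2,2,0) ⇒ d ≤ 0.
f = c0 ⇒ A·f(k+1) − B(k−1)·f(k) − C = -1. The system {-1 = 0} is inconsistent; no antidifference.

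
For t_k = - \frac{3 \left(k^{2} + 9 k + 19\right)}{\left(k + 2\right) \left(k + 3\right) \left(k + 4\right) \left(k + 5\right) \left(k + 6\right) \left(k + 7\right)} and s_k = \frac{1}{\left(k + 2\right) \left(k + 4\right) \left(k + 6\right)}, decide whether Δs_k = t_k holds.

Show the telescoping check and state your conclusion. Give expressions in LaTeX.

s_(k+1) = 1/((k + 3)*(k + 5)*(k + 7))
s_(k+1) − s_k = 1/((k + 3)*(k + 5)*(k + 7)) - 1/((k + 2)*(k + 4)*(k + 6))
(s_(k+1) − s_k) − t_k = 0

valid (s_(k+1) − s_k reduces to t_k)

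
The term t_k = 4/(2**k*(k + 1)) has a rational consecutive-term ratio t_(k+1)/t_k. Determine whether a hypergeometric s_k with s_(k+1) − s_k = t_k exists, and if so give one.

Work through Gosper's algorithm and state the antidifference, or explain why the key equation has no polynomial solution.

The ratio is (k + 1)/(2*(k + 2)).
Normal form (A,B,C) = (k/2 + 1/2, k + 2, 1).
Key eq: (k/2 + 1/2)·f(k+1) = (k + 1)·f(k) + (1).
d = -1 from the (1,1,0) case.
Negative degree bound (-1): no f exists, t_k not Gosper-summable.

none — t_k is not Gosper-summable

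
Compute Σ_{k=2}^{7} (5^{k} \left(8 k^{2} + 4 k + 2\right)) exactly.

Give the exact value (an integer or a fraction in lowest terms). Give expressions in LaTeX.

Ratio r(k) = 5*(4*k**2 + 10*k + 7)/(4*k**2 + 2*k + 1).
A = 5, B = 1, C = k**2 + k/2 + 1/4.
Need (5)·f(k+1) − (1)·f(k) = k**2 + k/2 + 1/4.
From deg A=0, deg B=0, deg C=2: d=2.
A polynomial solution: f(k) = (2*k**2 - 4*k + 3)/8.
Certificate R = B(k−1)f/C = (2*k**2 - 4*k + 3)/(2*(4*k**2 + 2*k + 1)) gives s_k = 5**k*(2*k**2 - 4*k + 3).
Verify: 5**k*(8*k**2 + 4*k + 2) matches t_k.
Telescoping: Σ = s_(8) − s_(2) = 38671875 − (75) = 38671800.

Σ = 38671800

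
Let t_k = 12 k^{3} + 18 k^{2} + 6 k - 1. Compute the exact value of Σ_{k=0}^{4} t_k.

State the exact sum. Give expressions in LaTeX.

Σ = 1795

Ratio r(k) = (12*k**3 + 54*k**2 + 78*k + 35)/(12*k**3 + 18*k**2 + 6*k - 1).
So A=1 and B=1, with C=k**3 + 3*k**2/2 + k/2 - 1/12.
f must satisfy (1)·f(k+1) − (1)·f(k) = k**3 + 3*k**2/2 + k/2 - 1/12.
From deg A=0, deg B=0, deg C=3: d=4.
Solve for f: f(k) = k*(3*k**3 - 3*k - 1)/12 (degree 4 ≤ 4).
R(k) = B(k−1)·f(k)/C(k) = k*(3*k**3 - 3*k - 1)/(12*k**3 + 18*k**2 + 6*k - 1); s_k = R·t_k = k*(3*k**3 - 3*k - 1).
Check: Δs_k = 12*k**3 + 18*k**2 + 6*k - 1. ✓
Telescoping: Σ = s_(5) − s_(0) = 1795 − (0) = 1795.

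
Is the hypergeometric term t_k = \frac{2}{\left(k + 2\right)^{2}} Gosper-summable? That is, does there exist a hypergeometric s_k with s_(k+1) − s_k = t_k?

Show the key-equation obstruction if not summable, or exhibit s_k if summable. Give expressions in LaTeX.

r(k) = (k + 2)**2/(k + 3)**2 after simplifying.
Take A(k)=k**2 + 4*k + 4, B(k)=k**2 + 6*k + 9, C(k)=1.
Solve (k**2 + 4*k + 4)·f(k+1) − (k**2 + 4*k + 4)·f(k) = 1.
Bound: deg f ≤ 0.
f = c0 ⇒ A·f(k+1) − B(k−1)·f(k) − C = -1. The system {-1 = 0} is inconsistent; no antidifference.

No — key equation has no polynomial f.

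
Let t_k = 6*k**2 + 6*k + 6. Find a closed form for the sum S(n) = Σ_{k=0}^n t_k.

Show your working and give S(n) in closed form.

r(k) = (k + (k + 1)**2 + 2)/(k**2 + k + 1) after simplifying.
A = 1, B = 1, C = k**2 + k + 1.
Set up (1)·f(k+1) − (1)·f(k) − (k**2 + k + 1) = 0.
Bound: deg f ≤ 3.
Solve for f: f(k) = k*(k**2 + 2)/3 (degree 3 ≤ 3).
R(k) = B(k−1)·f(k)/C(k) = k*(k**2 + 2)/(3*(k**2 + k + 1)); s_k = R·t_k = 2*k*(k**2 + 2).
Check: Δs_k = 6*k**2 + 6*k + 6. ✓
Evaluate: s_(n+1) = 2*n**3 + 6*n**2 + 10*n + 6; subtract s_(0) = 0 ⇒ S(n) = 2*n**3 + 6*n**2 + 10*n + 6.

S(n) = 2*n**3 + 6*n**2 + 10*n + 6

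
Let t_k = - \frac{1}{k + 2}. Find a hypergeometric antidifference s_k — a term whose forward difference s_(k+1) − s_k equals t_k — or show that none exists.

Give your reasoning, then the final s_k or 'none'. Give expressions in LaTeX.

Ratio r(k) = (k + 2)/(k + 3).
A = k + 2, B = k + 3, C = 1.
Need (k + 2)·f(k+1) − (k + 2)·f(k) = 1.
Bound: deg f ≤ 0.
Generic f = c0 gives residual -1; -1 = 0 cannot hold, so t_k is not Gosper-summable.

none — t_k is not Gosper-summable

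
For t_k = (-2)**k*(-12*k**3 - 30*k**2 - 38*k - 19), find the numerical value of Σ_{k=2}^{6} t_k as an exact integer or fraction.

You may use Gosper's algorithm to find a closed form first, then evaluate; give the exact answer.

The ratio is 2*(-12*k**3 - 66*k**2 - 134*k - 99)/(12*k**3 + 30*k**2 + 38*k + 19).
So A=-2 and B=1, with C=k**3 + 5*k**2/2 + 19*k/6 + 19/12.
Key eq: (-2)·f(k+1) = (1)·f(k) + (k**3 + 5*k**2/2 + 19*k/6 + 19/12).
deg f ≤ 3 (via 0,0,3).
Solve for f: f(k) = -(2*k + 1)*(2*k**2 + 1)/12 (degree 3 ≤ 3).
So s_k = (B(k−1)f/C)·t_k = (-(2*k + 1)*(2*k**2 + 1)/(12*k**3 + 30*k**2 + 38*k + 19))·t_k = (-2)**k*(4*k**3 + 2*k**2 + 2*k + 1).
Δs = (-2)**k*(-12*k**3 - 30*k**2 - 38*k - 19), as required.
Sum = s_(7) − s_(2); s_(7) = -190080, s_(2) = 180 ⇒ -190260.

Σ = -190260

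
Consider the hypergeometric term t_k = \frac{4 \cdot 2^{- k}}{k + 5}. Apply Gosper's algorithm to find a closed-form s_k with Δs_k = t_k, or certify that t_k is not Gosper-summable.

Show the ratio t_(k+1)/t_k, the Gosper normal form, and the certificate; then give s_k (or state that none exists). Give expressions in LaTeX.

none — t_k is not Gosper-summable

Ratio r(k) = (k + 5)/(2*(k + 6)).
Take A(k)=k/2 + 5/2, B(k)=k + 6, C(k)=1.
f must satisfy (k/2 + 5/2)·f(k+1) − (k + 5)·f(k) = 1.
d = -1 from the (1,1,0) case.
d = -1 < 0 ⇒ no nonzero polynomial f; not summable.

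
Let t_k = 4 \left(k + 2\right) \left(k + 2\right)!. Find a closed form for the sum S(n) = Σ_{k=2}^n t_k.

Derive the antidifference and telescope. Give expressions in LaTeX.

S(n) = 4 \left(n + 3\right)! - 96

The ratio is (k + 3)**2/(k + 2).
Factor: A=k + 3; B=1; C=k + 2.
Need (k + 3)·f(k+1) − (1)·f(k) = k + 2.
d = 0 from the (1,0,1) case.
Solve for f: f(k) = 1 (degree 0 ≤ 0).
R(k) = B(k−1)·f(k)/C(k) = 1/(k + 2); s_k = R·t_k = 4*factorial(k + 2).
s_(k+1) − s_k = 4*(k + 2)*factorial(k + 2) = t_k.
s_(n+1) = 4*factorial(n + 3) and s_(2) = 96, so S(n) = 4*factorial(n + 3) - 96.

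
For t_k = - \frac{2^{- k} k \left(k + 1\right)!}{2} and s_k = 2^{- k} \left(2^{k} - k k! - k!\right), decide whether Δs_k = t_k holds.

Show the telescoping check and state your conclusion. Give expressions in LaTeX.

Valid: the claim telescopes to t_k.

s_(k+1) = (2*2**k - k**2*factorial(k) - 3*k*factorial(k) - 2*factorial(k))/(2*2**k)
s_(k+1) − s_k = -k*factorial(k + 1)/(2*2**k)
(s_(k+1) − s_k) − t_k = 0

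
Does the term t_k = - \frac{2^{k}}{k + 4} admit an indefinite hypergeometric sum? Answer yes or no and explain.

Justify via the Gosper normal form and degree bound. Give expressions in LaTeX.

No — negative degree bound, so no certificate f.

The ratio is 2*(k + 4)/(k + 5).
Take A(k)=2*k + 8, B(k)=k + 5, C(k)=1.
Need (2*k + 8)·f(k+1) − (k + 4)·f(k) = 1.
From deg A=1, deg B=1, deg C=0: d=-1.
d = -1 < 0 ⇒ no nonzero polynomial f; not summable.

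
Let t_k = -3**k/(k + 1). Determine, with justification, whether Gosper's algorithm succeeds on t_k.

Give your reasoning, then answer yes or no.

Step 1: r(k) = 3*(k + 1)/(k + 2).
Normal form (A,B,C) = (3*k + 3, k + 2, 1).
Need (3*k + 3)·f(k+1) − (k + 1)·f(k) = 1.
d = -1 from the (1,1,0) case.
d = -1 < 0 ⇒ no nonzero polynomial f; not summable.

No; the degree bound rules out any f.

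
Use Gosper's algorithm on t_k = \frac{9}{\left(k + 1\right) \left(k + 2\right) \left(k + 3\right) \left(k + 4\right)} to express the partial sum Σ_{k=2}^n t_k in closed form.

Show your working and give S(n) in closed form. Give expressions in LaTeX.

S(n) = \frac{n^{3} + 9 n^{2} + 26 n - 36}{20 \left(n^{3} + 9 n^{2} + 26 n + 24\right)}

r(k) = (k + 1)/(k + 5) after simplifying.
So A=k + 1 and B=k + 5, with C=1.
Set up (k + 1)·f(k+1) − (k + 4)·f(k) − (1) = 0.
Bound: deg f ≤ 3.
Coefficient equations give f(k) = k*(k**2 + 6*k + 11)/18.
Certificate R = B(k−1)f/C = k*(k + 4)*(k**2 + 6*k + 11)/18 gives s_k = k*(k**2 + 6*k + 11)/(2*(k + 1)*(k + 2)*(k + 3)).
Verify: 9/(k**4 + 10*k**3 + 35*k**2 + 50*k + 24) matches t_k.
Σ_(k=2)^n t_k = s_(n+1) − s_(2) = ((n**3 + 9*n**2 + 26*n + 18)/(2*(n**3 + 9*n**2 + 26*n + 24))) − (9/20), i.e. (n**3 + 9*n**2 + 26*n - 36)/(20*(n**3 + 9*n**2 + 26*n + 24)).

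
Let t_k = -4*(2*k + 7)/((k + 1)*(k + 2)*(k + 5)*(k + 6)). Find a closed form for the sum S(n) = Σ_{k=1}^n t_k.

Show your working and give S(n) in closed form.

S(n) = n*(-n - 8)/(3*(n**2 + 8*n + 12))

Compute t_(k+1)/t_k: get (k + 1)*(k + 5)*(2*k + 9)/((k + 3)*(k + 7)*(2*k + 7)).
Take A(k)=k + 1, B(k)=k + 7, C(k)=k**3 + 21*k**2/2 + 73*k/2 + 42.
Solve (k + 1)·f(k+1) − (k + 6)·f(k) = k**3 + 21*k**2/2 + 73*k/2 + 42.
Degrees (1,1,3) ⇒ d ≤ 5.
Solve for f: f(k) = k*(k + 2)*(k + 3)*(k + 4)*(k + 6)/10 (degree 5 ≤ 5).
Get s_k = R·t_k = 4*k*(-k - 6)/(5*(k**2 + 6*k + 5)) with R(k) = B(k−1)f(k)/C(k) = k*(k + 2)*(k + 6)**2/(5*(2*k + 7)).
Δs = 4*(-2*k - 7)/(k**4 + 14*k**3 + 65*k**2 + 112*k + 60), as required.
Σ_(k=1)^n t_k = s_(n+1) − s_(1) = (4*(-n**2 - 8*n - 7)/(5*(n**2 + 8*n + 12))) − (-7/15), i.e. n*(-n - 8)/(3*(n**2 + 8*n + 12)).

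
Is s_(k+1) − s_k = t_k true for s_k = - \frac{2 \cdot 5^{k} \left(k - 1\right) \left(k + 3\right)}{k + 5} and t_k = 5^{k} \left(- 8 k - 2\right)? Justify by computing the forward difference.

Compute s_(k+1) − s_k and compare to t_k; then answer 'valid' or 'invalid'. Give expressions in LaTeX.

s_(k+1) = -10*5**k*k*(k + 4)/(k + 6)
s_(k+1) − s_k = 5**k*(-8*k**3 - 74*k**2 - 182*k - 36)/(k**2 + 11*k + 30)
(s_(k+1) − s_k) − t_k = 5**k*(16*k**2 + 80*k + 24)/(k**2 + 11*k + 30)

Invalid: residual \frac{5^{k} \left(16 k^{2} + 80 k + 24\right)}{k^{2} + 11 k + 30} ≠ 0.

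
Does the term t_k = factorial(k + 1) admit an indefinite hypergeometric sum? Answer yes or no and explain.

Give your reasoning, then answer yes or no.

No — negative degree bound, so no certificate f.

The ratio is k + 2.
Factor: A=k + 2; B=1; C=1.
Set up (k + 2)·f(k+1) − (1)·f(k) − (1) = 0.
Bound: deg f ≤ -1.
Negative degree bound (-1): no f exists, t_k not Gosper-summable.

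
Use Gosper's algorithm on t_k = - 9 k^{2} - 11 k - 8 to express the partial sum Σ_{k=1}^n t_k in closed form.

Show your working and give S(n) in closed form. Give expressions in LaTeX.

S(n) = n \left(- 3 n^{2} - 10 n - 15\right)

Compute t_(k+1)/t_k: get (9*k**2 + 29*k + 28)/(9*k**2 + 11*k + 8).
Gosper form: A/B · C(k+1)/C(k) with A=1, B=1, C=k**2 + 11*k/9 + 8/9.
Set up (1)·f(k+1) − (1)·f(k) − (k**2 + 11*k/9 + 8/9) = 0.
deg f ≤ 3 (via 0,0,2).
Solving with deg f ≤ 3: f(k) = k*(3*k**2 + k + 4)/9.
R(k) = B(k−1)·f(k)/C(k) = k*(3*k**2 + k + 4)/(9*k**2 + 11*k + 8); s_k = R·t_k = k*(-3*k**2 - k - 4).
Verify: -9*k**2 - 11*k - 8 matches t_k.
Σ_(k=1)^n t_k = s_(n+1) − s_(1) = (-3*n**3 - 10*n**2 - 15*n - 8) − (-8), i.e. n*(-3*n**2 - 10*n - 15).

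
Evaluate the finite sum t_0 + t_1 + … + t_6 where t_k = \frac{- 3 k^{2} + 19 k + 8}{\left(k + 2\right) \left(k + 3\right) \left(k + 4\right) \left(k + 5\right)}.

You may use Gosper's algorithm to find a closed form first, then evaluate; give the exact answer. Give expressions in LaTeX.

Σ = 427/1980

t_(k+1)/t_k = (k + 2)*(19*k - 3*(k + 1)**2 + 27)/((k + 6)*(-3*k**2 + 19*k + 8)).
Take A(k)=k + 2, B(k)=k + 6, C(k)=k**2 - 19*k/3 - 8/3.
Set up (k + 2)·f(k+1) − (k + 5)·f(k) − (k**2 - 19*k/3 - 8/3) = 0.
From deg A=1, deg B=1, deg C=2: d=3.
Coefficient equations give f(k) = -k*(k**2 + 45*k + 2)/36.
Then R = B(k−1)f/C = -k*(k + 5)*(k**2 + 45*k + 2)/(12*(3*k**2 - 19*k - 8)), so s_k = R(k)·t_k = k*(k**2 + 45*k + 2)/(12*(k + 2)*(k + 3)*(k + 4)).
Verify: (-3*k**2 + 19*k + 8)/(k**4 + 14*k**3 + 71*k**2 + 154*k + 120) matches t_k.
Telescoping: Σ = s_(7) − s_(0) = 427/1980 − (0) = 427/1980.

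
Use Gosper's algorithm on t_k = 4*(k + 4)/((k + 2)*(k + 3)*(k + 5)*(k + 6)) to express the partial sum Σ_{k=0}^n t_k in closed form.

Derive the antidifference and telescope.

S(n) = (n**2 + 9*n + 8)/(5*(n**2 + 9*n + 18))

Compute t_(k+1)/t_k: get (k + 2)*(k + 5)**2/((k + 4)**2*(k + 7)).
Normal form (A,B,C) = (k + 2, k + 7, k**2 + 8*k + 16).
f must satisfy (k + 2)·f(k+1) − (k + 6)·f(k) = k**2 + 8*k + 16.
Degrees (1,1,2) ⇒ d ≤ 4.
Match coefficients ⇒ f(k) = k*(k + 3)*(k + 4)*(k + 7)/20.
R(k) = B(k−1)·f(k)/C(k) = k*(k + 3)*(k + 6)*(k + 7)/(20*(k + 4)); s_k = R·t_k = k*(k + 7)/(5*(k**2 + 7*k + 10)).
s_(k+1) − s_k = 4*(k + 4)/(k**4 + 16*k**3 + 91*k**2 + 216*k + 180) = t_k.
Evaluate: s_(n+1) = (n**2 + 9*n + 8)/(5*(n**2 + 9*n + 18)); subtract s_(0) = 0 ⇒ S(n) = (n**2 + 9*n + 8)/(5*(n**2 + 9*n + 18)).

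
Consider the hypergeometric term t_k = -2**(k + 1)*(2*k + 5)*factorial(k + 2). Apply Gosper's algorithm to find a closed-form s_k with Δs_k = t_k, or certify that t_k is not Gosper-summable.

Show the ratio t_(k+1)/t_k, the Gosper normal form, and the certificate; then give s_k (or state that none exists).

Compute t_(k+1)/t_k: get 2*(k + 3)*(2*k + 7)/(2*k + 5).
Take A(k)=2*k + 6, B(k)=1, C(k)=k + 5/2.
f must satisfy (2*k + 6)·f(k+1) − (1)·f(k) = k + 5/2.
From deg A=1, deg B=0, deg C=1: d=0.
Solving with deg f ≤ 0: f(k) = 1/2.
Then R = B(k−1)f/C = 1/(2*k + 5), so s_k = R(k)·t_k = -2**(k + 1)*factorial(k + 2).
Check: Δs_k = -2**(k + 1)*(2*k + 5)*factorial(k + 2). ✓

s_k = -2**(k + 1)*factorial(k + 2)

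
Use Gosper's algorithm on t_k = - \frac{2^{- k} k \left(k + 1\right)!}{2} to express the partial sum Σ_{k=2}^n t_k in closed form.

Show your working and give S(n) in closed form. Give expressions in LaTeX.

S(n) = \frac{3}{2} - \frac{2^{- n} \left(n + 2\right)!}{2}

t_(k+1)/t_k = (k + 1)*(k + 2)/(2*k).
A = k/2 + 1, B = 1, C = k.
Need (k/2 + 1)·f(k+1) − (1)·f(k) = k.
deg f ≤ 0 (via 1,0,1).
A polynomial solution: f(k) = 2.
So s_k = (B(k−1)f/C)·t_k = (2/k)·t_k = -factorial(k + 1)/2**k.
Verify: -k*factorial(k + 1)/(2*2**k) matches t_k.
s_(n+1) = -2**(-n - 1)*factorial(n + 2) and s_(2) = -3/2, so S(n) = 3/2 - factorial(n + 2)/(2*2**n).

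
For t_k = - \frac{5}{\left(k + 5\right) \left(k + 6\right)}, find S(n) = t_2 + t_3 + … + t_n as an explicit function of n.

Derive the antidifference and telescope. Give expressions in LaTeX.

S(n) = \frac{5 \left(1 - n\right)}{7 \left(n + 6\right)}

t_(k+1)/t_k = (k + 5)/(k + 7).
Factor: A=k + 5; B=k + 7; C=1.
Set up (k + 5)·f(k+1) − (k + 6)·f(k) − (1) = 0.
deg f ≤ 1 (via 1,1,0).
A polynomial solution: f(k) = k/5.
Certificate R = B(k−1)f/C = k*(k + 6)/5 gives s_k = -k/(k + 5).
Δs = -5/(k**2 + 11*k + 30), as required.
s_(n+1) = (-n - 1)/(n + 6) and s_(2) = -2/7, so S(n) = 5*(1 - n)/(7*(n + 6)).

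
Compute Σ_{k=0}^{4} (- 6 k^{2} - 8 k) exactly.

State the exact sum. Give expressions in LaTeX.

Σ = -260

t_(k+1)/t_k = (3*k**2 + 10*k + 7)/(k*(3*k + 4)).
Factor: A=1; B=1; C=k**2 + 4*k/3.
Solve (1)·f(k+1) − (1)·f(k) = k**2 + 4*k/3.
Degrees (0,0,2) ⇒ d ≤ 3.
A polynomial solution: f(k) = k*(k - 1)*(2*k + 3)/6.
Then R = B(k−1)f/C = (k - 1)*(2*k + 3)/(2*(3*k + 4)), so s_k = R(k)·t_k = k*(-2*k**2 - k + 3).
Verify: 2*k*(-3*k - 4) matches t_k.
Telescoping: Σ = s_(5) − s_(0) = -260 − (0) = -260.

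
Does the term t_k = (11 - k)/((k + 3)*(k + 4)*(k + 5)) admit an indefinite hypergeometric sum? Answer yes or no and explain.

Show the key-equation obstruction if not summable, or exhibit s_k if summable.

Yes. s_k = k*(k + 10)/(3*(k + 3)*(k + 4)).

Compute t_(k+1)/t_k: get (k - 10)*(k + 3)/((k - 11)*(k + 6)).
Factor: A=k + 3; B=k + 6; C=k - 11.
Solve (k + 3)·f(k+1) − (k + 5)·f(k) = k - 11.
d = 2 from the (1,1,1) case.
A polynomial solution: f(k) = -k*(k + 10)/3.
Certificate R = B(k−1)f/C = -k*(k + 5)*(k + 10)/(3*(k - 11)) gives s_k = k*(k + 10)/(3*(k + 3)*(k + 4)).
Verify: (11 - k)/(k**3 + 12*k**2 + 47*k + 60) matches t_k.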